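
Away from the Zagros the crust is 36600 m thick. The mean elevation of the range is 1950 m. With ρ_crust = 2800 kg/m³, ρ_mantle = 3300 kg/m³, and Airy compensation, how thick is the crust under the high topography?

Root depth r = h ρ_c / (ρ_m − ρ_c) = 1950 m × 2800 / 500 = 10920 m.
Total thickness = T + h + r = 36600 m + 1950 m + 10920 m = 49500 m.

49500 m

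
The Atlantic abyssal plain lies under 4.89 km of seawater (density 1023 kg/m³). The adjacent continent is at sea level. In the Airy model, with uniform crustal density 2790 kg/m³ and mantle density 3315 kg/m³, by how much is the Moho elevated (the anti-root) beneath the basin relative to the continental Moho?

By Archimedes' principle applied to the lithosphere: replacing crust with seawater at the top is compensated by replacing crust with mantle at the base: d (ρ_c − ρ_w) = a (ρ_m − ρ_c).
a = d (ρ_c − ρ_w)/(ρ_m − ρ_c) = 4.89 km × 1767/525 = 16.5 km.

16.5 km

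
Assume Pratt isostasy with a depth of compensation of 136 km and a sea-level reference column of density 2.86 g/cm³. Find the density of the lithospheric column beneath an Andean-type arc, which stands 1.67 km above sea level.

2.83 g/cm³

Pratt balance: ρ_ref D = ρ (D + h).
ρ = ρ_ref D/(D + h) = 2.86 × 136 km/(136 km + 1.67 km) = 2.83 g/cm³.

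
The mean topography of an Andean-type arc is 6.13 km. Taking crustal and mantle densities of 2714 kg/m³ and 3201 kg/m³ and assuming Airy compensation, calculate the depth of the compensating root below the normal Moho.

Isostatic balance requires: the weight of the topography is balanced by the buoyancy of the root, ρ_c h = (ρ_m − ρ_c) r.
r = h · ρ_c / (ρ_m − ρ_c) = 6.13 km × 2714 / (3201 − 2714) = 34.2 km.

34.2 km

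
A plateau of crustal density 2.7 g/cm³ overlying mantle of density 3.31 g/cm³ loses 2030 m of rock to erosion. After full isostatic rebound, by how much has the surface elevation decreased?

374 m

Rebound u = e ρ_c/ρ_m = 2030 m × 2.7/3.31 = 1656 m.
Net surface drop = e − u = 2030 m − 1656 m = e (ρ_m − ρ_c)/ρ_m = 374 m.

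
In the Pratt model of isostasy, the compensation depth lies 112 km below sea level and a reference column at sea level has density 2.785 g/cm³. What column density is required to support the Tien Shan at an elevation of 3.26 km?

Pratt balance: ρ_ref D = ρ (D + h).
ρ = ρ_ref D/(D + h) = 2.785 × 112 km/(112 km + 3.26 km) = 2.71 g/cm³.

2.71 g/cm³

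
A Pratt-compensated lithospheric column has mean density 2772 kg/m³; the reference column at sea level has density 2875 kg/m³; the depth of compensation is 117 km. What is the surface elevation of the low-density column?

4.35 km

ρ_ref D = ρ (D + h) → h = D (ρ_ref − ρ)/ρ.
h = 117 km × (2875 − 2772)/2772 = 4.35 km.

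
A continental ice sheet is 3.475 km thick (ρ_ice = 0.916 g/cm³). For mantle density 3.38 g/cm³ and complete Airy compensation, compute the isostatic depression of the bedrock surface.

In Airy isostatic equilibrium: the ice load ρ_ice t is balanced by mantle displaced below, ρ_m s.
s = t ρ_ice / ρ_m = 3.475 km × 0.916/3.38 = 0.942 km.

0.942 km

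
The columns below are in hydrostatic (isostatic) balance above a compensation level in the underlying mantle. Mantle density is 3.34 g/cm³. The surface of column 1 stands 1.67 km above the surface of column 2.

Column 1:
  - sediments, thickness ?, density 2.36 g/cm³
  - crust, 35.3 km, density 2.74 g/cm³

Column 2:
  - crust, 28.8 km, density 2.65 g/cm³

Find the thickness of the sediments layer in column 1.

4.36 km

Take the compensation level at the base of the deeper column (depth z_c below the surface of column 1) and equate Σ ρ_i t_i down to z_c; mantle fills any gap and the z_c terms cancel.
Column 1: x×2.36 + 35.3×2.74 + (z_c − 35.3 − x)×3.34
Column 2: 1.67×0 + 28.8×2.65 + (z_c − 1.67 − 28.8)×3.34
The z_c×3.34 term appears on both sides and cancels. Collect the known terms of each column as K = Σ(ρt)_known − 3.34 × (depth of known layers): K_1 = 96.722 − 3.34×35.3 = −21.18; K_2 = 76.32 − 3.34×(1.67 + 28.8) = −25.4498.
Balance: K_1 − x×(3.34 − 2.36) = K_2, so x = (K_1 − K_2)/(3.34 − 2.36) = 4.2698/0.98 = 4.36 km.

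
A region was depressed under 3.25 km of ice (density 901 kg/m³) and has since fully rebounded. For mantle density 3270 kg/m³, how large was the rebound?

0.895 km

Removing the load lets mantle flow back in; uplift u satisfies ρ_ice t = ρ_m u.
u = t ρ_ice/ρ_m = 3.25 km × 901/3270 = 0.895 km.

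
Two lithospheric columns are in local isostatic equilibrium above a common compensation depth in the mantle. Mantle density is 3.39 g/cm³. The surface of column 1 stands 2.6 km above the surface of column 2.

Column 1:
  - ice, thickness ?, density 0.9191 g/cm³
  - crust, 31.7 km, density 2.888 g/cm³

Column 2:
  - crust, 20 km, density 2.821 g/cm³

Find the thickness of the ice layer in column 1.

1.73 km

Take the compensation level at the base of the deeper column (depth z_c below the surface of column 1) and equate Σ ρ_i t_i down to z_c; mantle fills any gap and the z_c terms cancel.
Column 1: x×0.9191 + 31.7×2.888 + (z_c − 31.7 − x)×3.39
Column 2: 2.6×0 + 20×2.821 + (z_c − 2.6 − 20)×3.39
The z_c×3.39 term appears on both sides and cancels. Collect the known terms of each column as K = Σ(ρt)_known − 3.39 × (depth of known layers): K_1 = 91.5496 − 3.39×31.7 = −15.9134; K_2 = 56.42 − 3.39×(2.6 + 20) = −20.194.
Balance: K_1 − x×(3.39 − 0.9191) = K_2, so x = (K_1 − K_2)/(3.39 − 0.9191) = 4.2806/2.4709 = 1.73 km.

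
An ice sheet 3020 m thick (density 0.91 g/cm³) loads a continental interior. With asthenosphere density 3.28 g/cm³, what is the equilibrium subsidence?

Equating mass per unit area of the two columns: the ice load ρ_ice t is balanced by mantle displaced below, ρ_m s.
s = t ρ_ice / ρ_m = 3020 m × 0.91/3.28 = 838 m.

838 m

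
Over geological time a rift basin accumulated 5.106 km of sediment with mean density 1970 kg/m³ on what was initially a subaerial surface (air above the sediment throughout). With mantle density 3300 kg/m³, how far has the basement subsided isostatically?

3.05 km

Subaerial load: s = t ρ_sed / ρ_m = 5.106 km × 1970/3300 = 3.05 km.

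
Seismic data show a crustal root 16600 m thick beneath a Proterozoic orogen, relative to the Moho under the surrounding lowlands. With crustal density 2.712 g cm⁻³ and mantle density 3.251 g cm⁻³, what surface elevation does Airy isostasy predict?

In Airy isostatic equilibrium: ρ_c h = (ρ_m − ρ_c) r.
h = r (ρ_m − ρ_c) / ρ_c = 16600 m × (3.251 − 2.712) / 2.712 = 3300 m.

3300 m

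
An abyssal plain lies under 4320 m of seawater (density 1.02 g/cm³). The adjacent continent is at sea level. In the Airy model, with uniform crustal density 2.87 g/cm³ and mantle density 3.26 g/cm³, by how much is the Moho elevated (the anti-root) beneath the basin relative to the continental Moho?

20500 m

In Airy isostatic equilibrium: replacing crust with seawater at the top is compensated by replacing crust with mantle at the base: d (ρ_c − ρ_w) = a (ρ_m − ρ_c).
a = d (ρ_c − ρ_w)/(ρ_m − ρ_c) = 4320 m × 1.85/0.39 = 20500 m.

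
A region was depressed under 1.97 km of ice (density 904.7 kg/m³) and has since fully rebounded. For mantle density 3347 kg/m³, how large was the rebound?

Removing the load lets mantle flow back in; uplift u satisfies ρ_ice t = ρ_m u.
u = t ρ_ice/ρ_m = 1.97 km × 904.7/3347 = 0.532 km.

0.532 km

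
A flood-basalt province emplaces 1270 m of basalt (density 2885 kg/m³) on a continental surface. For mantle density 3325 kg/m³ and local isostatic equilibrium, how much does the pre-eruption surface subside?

1100 m

Subaerial loading: s = t ρ_load / ρ_m.
s = 1270 m × 2885/3325 = 1100 m.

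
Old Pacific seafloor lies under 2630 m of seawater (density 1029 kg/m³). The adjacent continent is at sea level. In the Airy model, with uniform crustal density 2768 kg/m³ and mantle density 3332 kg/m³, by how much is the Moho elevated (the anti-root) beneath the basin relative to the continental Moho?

For local isostatic compensation: replacing crust with seawater at the top is compensated by replacing crust with mantle at the base: d (ρ_c − ρ_w) = a (ρ_m − ρ_c).
a = d (ρ_c − ρ_w)/(ρ_m − ρ_c) = 2630 m × 1739/564 = 8110 m.

8110 m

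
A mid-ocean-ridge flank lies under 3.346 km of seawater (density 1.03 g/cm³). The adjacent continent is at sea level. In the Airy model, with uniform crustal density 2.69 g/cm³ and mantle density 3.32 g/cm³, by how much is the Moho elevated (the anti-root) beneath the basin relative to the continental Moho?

8.82 km

Equating mass per unit area of the two columns: replacing crust with seawater at the top is compensated by replacing crust with mantle at the base: d (ρ_c − ρ_w) = a (ρ_m − ρ_c).
a = d (ρ_c − ρ_w)/(ρ_m − ρ_c) = 3.346 km × 1.66/0.63 = 8.82 km.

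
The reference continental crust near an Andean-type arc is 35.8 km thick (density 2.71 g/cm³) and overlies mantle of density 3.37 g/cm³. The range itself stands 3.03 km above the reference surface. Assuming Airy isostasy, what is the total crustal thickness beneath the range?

Root depth r = h ρ_c / (ρ_m − ρ_c) = 3.03 km × 2.71 / 0.66 = 12.44 km.
Total thickness = T + h + r = 35.8 km + 3.03 km + 12.44 km = 51.3 km.

51.3 km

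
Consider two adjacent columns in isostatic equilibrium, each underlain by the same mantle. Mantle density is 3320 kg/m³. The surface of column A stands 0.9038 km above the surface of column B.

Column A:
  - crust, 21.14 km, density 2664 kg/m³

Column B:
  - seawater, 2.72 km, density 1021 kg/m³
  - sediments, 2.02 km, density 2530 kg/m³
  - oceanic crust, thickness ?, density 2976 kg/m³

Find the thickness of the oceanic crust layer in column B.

Take the compensation level at the base of the deeper column (depth z_c below the surface of column A) and equate Σ ρ_i t_i down to z_c; mantle fills any gap and the z_c terms cancel.
Column A: 21.14×2664 + (z_c − 21.14)×3320
Column B: 0.9038×0 + 2.72×1021 + 2.02×2530 + x×2976 + (z_c − 0.9038 − 4.74 − x)×3320
The z_c×3320 term appears on both sides and cancels. Collect the known terms of each column as K = Σ(ρt)_known − 3320 × (depth of known layers): K_A = 56316.96 − 3320×21.14 = −13867.84; K_B = 7887.72 − 3320×(0.9038 + 4.74) = −10849.696.
Balance: K_A = K_B − x×(3320 − 2976), so x = (K_B − K_A)/(3320 − 2976) = 3018.14/344 = 8.77 km.

8.77 km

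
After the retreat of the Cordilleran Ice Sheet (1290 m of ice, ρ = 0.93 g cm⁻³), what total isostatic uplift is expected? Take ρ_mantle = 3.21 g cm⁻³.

Removing the load lets mantle flow back in; uplift u satisfies ρ_ice t = ρ_m u.
u = t ρ_ice/ρ_m = 1290 m × 0.93/3.21 = 374 m.

374 m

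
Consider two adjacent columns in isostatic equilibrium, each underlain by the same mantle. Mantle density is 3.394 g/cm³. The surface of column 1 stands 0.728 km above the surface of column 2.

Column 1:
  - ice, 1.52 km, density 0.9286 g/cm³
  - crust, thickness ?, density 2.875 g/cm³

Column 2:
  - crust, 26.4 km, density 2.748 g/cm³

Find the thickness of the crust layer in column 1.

Take the compensation level at the base of the deeper column (depth z_c below the surface of column 1) and equate Σ ρ_i t_i down to z_c; mantle fills any gap and the z_c terms cancel.
Column 1: 1.52×0.9286 + x×2.875 + (z_c − 1.52 − x)×3.394
Column 2: 0.728×0 + 26.4×2.748 + (z_c − 0.728 − 26.4)×3.394
The z_c×3.394 term appears on both sides and cancels. Collect the known terms of each column as K = Σ(ρt)_known − 3.394 × (depth of known layers): K_1 = 1.411472 − 3.394×1.52 = −3.747408; K_2 = 72.5472 − 3.394×(0.728 + 26.4) = −19.525232.
Balance: K_1 − x×(3.394 − 2.875) = K_2, so x = (K_1 − K_2)/(3.394 − 2.875) = 15.7778/0.519 = 30.4 km.

30.4 km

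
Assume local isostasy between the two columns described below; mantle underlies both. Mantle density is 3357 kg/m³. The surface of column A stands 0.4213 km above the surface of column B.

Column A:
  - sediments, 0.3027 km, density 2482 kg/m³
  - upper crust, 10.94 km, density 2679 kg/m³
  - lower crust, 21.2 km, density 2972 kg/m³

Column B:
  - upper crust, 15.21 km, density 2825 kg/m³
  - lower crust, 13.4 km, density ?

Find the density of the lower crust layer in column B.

2880 kg/m³

Take the compensation level at the base of the deeper column (depth z_c below the surface of column A) and equate Σ ρ_i t_i down to z_c; mantle fills any gap and the z_c terms cancel.
Column A: 0.3027×2482 + 10.94×2679 + 21.2×2972 + (z_c − 32.4427)×3357
Column B: 0.4213×0 + 15.21×2825 + 13.4×ρ + (z_c − 0.4213 − 28.61)×3357
The z_c×3357 term appears on both sides and cancels. Collect the known terms of each column as K = Σ(ρt)_known − 3357 × (depth of known layers): K_A = 93065.9614 − 3357×32.4427 = −15844.1825; K_B = 42968.25 − 3357×(0.4213 + 28.61) = −54489.8241.
Balance: K_A = K_B + 13.4×ρ, so ρ = (K_A − K_B)/13.4 = 38645.6/13.4 = 2880 kg/m³.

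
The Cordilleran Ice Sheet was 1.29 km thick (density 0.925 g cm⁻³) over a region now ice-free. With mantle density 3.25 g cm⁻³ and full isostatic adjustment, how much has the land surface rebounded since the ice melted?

Removing the load lets mantle flow back in; uplift u satisfies ρ_ice t = ρ_m u.
u = t ρ_ice/ρ_m = 1.29 km × 0.925/3.25 = 0.367 km.

0.367 km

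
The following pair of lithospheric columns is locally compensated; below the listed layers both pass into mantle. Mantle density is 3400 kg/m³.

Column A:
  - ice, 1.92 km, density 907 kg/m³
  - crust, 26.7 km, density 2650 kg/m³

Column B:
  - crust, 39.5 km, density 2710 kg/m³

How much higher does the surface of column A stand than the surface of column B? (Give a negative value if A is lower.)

For any compensation level in the mantle, the mantle terms cancel and isostasy reduces to e = (Σt_A − Σt_B) − (Σ(ρt)_A − Σ(ρt)_B) / ρ_m.
Σt_A = 28.62 km; Σt_B = 39.5 km; Σ(ρt)_A = 72496.44; Σ(ρt)_B = 107045 (in km·kg/m³).
e = (28.62 − 39.5) − (72496.44 − 107045) / 3400 = −0.719 km.

−0.719 km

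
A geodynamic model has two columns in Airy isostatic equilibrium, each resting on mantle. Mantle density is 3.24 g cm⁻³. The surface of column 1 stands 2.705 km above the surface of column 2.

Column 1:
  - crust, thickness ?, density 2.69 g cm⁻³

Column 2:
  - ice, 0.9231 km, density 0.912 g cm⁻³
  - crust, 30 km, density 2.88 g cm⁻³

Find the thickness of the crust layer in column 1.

39.5 km

Take the compensation level at the base of the deeper column (depth z_c below the surface of column 1) and equate Σ ρ_i t_i down to z_c; mantle fills any gap and the z_c terms cancel.
Column 1: x×2.69 + (z_c − 0 − x)×3.24
Column 2: 2.705×0 + 0.9231×0.912 + 30×2.88 + (z_c − 2.705 − 30.9231)×3.24
The z_c×3.24 term appears on both sides and cancels. Collect the known terms of each column as K = Σ(ρt)_known − 3.24 × (depth of known layers): K_1 = 0 − 3.24×0 = 0; K_2 = 87.2418672 − 3.24×(2.705 + 30.9231) = −21.7131768.
Balance: K_1 − x×(3.24 − 2.69) = K_2, so x = (K_1 − K_2)/(3.24 − 2.69) = 21.7132/0.55 = 39.5 km.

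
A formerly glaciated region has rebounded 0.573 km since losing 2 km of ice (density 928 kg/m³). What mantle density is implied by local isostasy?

3240 kg/m³

ρ_m = ρ_ice t / u = 928 × 2 km/0.573 km = 3240 kg/m³.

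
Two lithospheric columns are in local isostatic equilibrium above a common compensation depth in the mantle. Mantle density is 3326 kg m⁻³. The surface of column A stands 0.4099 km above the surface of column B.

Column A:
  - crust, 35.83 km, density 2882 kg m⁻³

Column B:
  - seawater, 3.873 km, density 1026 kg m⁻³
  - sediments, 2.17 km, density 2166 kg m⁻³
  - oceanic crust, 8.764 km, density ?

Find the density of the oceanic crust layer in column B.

2970 kg m⁻³

Take the compensation level at the base of the deeper column (depth z_c below the surface of column A) and equate Σ ρ_i t_i down to z_c; mantle fills any gap and the z_c terms cancel.
Column A: 35.83×2882 + (z_c − 35.83)×3326
Column B: 0.4099×0 + 3.873×1026 + 2.17×2166 + 8.764×ρ + (z_c − 0.4099 − 14.807)×3326
The z_c×3326 term appears on both sides and cancels. Collect the known terms of each column as K = Σ(ρt)_known − 3326 × (depth of known layers): K_A = 103262.06 − 3326×35.83 = −15908.52; K_B = 8673.918 − 3326×(0.4099 + 14.807) = −41937.4914.
Balance: K_A = K_B + 8.764×ρ, so ρ = (K_A − K_B)/8.764 = 26029/8.764 = 2970 kg m⁻³.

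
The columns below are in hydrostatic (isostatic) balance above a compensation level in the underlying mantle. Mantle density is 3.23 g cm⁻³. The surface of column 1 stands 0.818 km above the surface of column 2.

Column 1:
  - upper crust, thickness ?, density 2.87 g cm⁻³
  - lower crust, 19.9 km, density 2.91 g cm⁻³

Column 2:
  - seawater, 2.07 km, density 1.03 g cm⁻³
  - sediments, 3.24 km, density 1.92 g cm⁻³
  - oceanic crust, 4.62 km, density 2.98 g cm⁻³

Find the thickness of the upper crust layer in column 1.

17.3 km

Take the compensation level at the base of the deeper column (depth z_c below the surface of column 1) and equate Σ ρ_i t_i down to z_c; mantle fills any gap and the z_c terms cancel.
Column 1: x×2.87 + 19.9×2.91 + (z_c − 19.9 − x)×3.23
Column 2: 0.818×0 + 2.07×1.03 + 3.24×1.92 + 4.62×2.98 + (z_c − 0.818 − 9.93)×3.23
The z_c×3.23 term appears on both sides and cancels. Collect the known terms of each column as K = Σ(ρt)_known − 3.23 × (depth of known layers): K_1 = 57.909 − 3.23×19.9 = −6.368; K_2 = 22.1205 − 3.23×(0.818 + 9.93) = −12.59554.
Balance: K_1 − x×(3.23 − 2.87) = K_2, so x = (K_1 − K_2)/(3.23 − 2.87) = 6.22754/0.36 = 17.3 km.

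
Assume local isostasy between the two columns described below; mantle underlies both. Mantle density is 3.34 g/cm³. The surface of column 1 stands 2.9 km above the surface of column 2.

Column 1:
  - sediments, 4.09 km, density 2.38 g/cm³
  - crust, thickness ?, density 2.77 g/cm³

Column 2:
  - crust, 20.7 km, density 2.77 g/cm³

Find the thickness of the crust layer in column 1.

Take the compensation level at the base of the deeper column (depth z_c below the surface of column 1) and equate Σ ρ_i t_i down to z_c; mantle fills any gap and the z_c terms cancel.
Column 1: 4.09×2.38 + x×2.77 + (z_c − 4.09 − x)×3.34
Column 2: 2.9×0 + 20.7×2.77 + (z_c − 2.9 − 20.7)×3.34
The z_c×3.34 term appears on both sides and cancels. Collect the known terms of each column as K = Σ(ρt)_known − 3.34 × (depth of known layers): K_1 = 9.7342 − 3.34×4.09 = −3.9264; K_2 = 57.339 − 3.34×(2.9 + 20.7) = −21.485.
Balance: K_1 − x×(3.34 − 2.77) = K_2, so x = (K_1 − K_2)/(3.34 − 2.77) = 17.5586/0.57 = 30.8 km.

30.8 km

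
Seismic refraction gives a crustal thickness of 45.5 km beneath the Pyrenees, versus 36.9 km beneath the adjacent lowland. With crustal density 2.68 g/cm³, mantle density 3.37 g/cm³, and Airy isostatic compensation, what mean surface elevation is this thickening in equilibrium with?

Excess crust Δ = 45.5 km − 36.9 km = 8.6 km, split between elevation h and root r with h + r = Δ.
Airy balance ρ_c h = (ρ_m − ρ_c) r gives r = h ρ_c/(ρ_m − ρ_c), so h (1 + ρ_c/(ρ_m − ρ_c)) = Δ, i.e. h = Δ (ρ_m − ρ_c)/ρ_m.
h = 8.6 km × 0.69/3.37 = 1.76 km.

1.76 km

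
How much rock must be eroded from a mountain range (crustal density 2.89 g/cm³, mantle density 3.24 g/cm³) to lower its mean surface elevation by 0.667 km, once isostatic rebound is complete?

Net drop Δ = e − u = e − e ρ_c/ρ_m = e (ρ_m − ρ_c)/ρ_m.
e = Δ ρ_m/(ρ_m − ρ_c) = 0.667 km × 3.24/0.35 = 6.17 km.

6.17 km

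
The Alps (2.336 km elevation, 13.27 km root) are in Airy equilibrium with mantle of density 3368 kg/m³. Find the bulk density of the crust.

2860 kg/m³

ρ_c h = (ρ_m − ρ_c) r → ρ_c (h + r) = ρ_m r → ρ_c = ρ_m r / (h + r).
ρ_c = 3368 × 13.27 km / (2.336 km + 13.27 km) = 2860 kg/m³.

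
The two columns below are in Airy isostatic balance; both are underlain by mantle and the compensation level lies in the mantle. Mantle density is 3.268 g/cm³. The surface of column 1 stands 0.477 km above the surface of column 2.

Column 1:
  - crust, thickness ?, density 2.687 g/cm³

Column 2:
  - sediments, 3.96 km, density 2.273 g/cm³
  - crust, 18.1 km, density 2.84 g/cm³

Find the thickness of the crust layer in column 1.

Take the compensation level at the base of the deeper column (depth z_c below the surface of column 1) and equate Σ ρ_i t_i down to z_c; mantle fills any gap and the z_c terms cancel.
Column 1: x×2.687 + (z_c − 0 − x)×3.268
Column 2: 0.477×0 + 3.96×2.273 + 18.1×2.84 + (z_c − 0.477 − 22.06)×3.268
The z_c×3.268 term appears on both sides and cancels. Collect the known terms of each column as K = Σ(ρt)_known − 3.268 × (depth of known layers): K_1 = 0 − 3.268×0 = 0; K_2 = 60.40508 − 3.268×(0.477 + 22.06) = −13.245836.
Balance: K_1 − x×(3.268 − 2.687) = K_2, so x = (K_1 − K_2)/(3.268 − 2.687) = 13.2458/0.581 = 22.8 km.

22.8 km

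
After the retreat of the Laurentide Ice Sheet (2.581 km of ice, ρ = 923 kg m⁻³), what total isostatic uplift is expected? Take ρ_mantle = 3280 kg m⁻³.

0.726 km

Removing the load lets mantle flow back in; uplift u satisfies ρ_ice t = ρ_m u.
u = t ρ_ice/ρ_m = 2.581 km × 923/3280 = 0.726 km.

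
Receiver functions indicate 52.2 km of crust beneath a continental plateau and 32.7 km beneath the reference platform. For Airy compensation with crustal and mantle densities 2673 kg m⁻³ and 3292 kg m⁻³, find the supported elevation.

3.67 km

Excess crust Δ = 52.2 km − 32.7 km = 19.5 km, split between elevation h and root r with h + r = Δ.
Airy balance ρ_c h = (ρ_m − ρ_c) r gives r = h ρ_c/(ρ_m − ρ_c), so h (1 + ρ_c/(ρ_m − ρ_c)) = Δ, i.e. h = Δ (ρ_m − ρ_c)/ρ_m.
h = 19.5 km × 619/3292 = 3.67 km.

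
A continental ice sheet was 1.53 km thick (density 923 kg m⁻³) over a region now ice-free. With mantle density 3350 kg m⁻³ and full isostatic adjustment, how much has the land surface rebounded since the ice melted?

Removing the load lets mantle flow back in; uplift u satisfies ρ_ice t = ρ_m u.
u = t ρ_ice/ρ_m = 1.53 km × 923/3350 = 0.422 km.

0.422 km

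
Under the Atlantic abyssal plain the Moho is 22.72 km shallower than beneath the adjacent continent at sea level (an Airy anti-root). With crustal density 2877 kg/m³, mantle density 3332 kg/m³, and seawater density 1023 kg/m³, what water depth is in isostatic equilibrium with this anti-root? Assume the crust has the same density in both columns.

5.58 km

Replacing a thickness d of crust by seawater at the top must be balanced by replacing crust with mantle at the base: d (ρ_c − ρ_w) = a (ρ_m − ρ_c).
d = a (ρ_m − ρ_c)/(ρ_c − ρ_w) = 22.72 km × 455/1854 = 5.58 km.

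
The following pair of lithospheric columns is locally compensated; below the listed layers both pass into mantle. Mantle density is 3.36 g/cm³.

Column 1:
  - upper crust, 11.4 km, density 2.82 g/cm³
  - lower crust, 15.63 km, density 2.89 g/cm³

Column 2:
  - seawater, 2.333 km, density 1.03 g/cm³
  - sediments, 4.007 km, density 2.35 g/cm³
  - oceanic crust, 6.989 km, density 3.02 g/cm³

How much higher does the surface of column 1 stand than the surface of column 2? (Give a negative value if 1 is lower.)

0.489 km

For any compensation level in the mantle, the mantle terms cancel and isostasy reduces to e = (Σt_1 − Σt_2) − (Σ(ρt)_1 − Σ(ρt)_2) / ρ_m.
Σt_1 = 27.03 km; Σt_2 = 13.329 km; Σ(ρt)_1 = 77.3187; Σ(ρt)_2 = 32.92622 (in km·g/cm³).
e = (27.03 − 13.329) − (77.3187 − 32.92622) / 3.36 = 0.489 km.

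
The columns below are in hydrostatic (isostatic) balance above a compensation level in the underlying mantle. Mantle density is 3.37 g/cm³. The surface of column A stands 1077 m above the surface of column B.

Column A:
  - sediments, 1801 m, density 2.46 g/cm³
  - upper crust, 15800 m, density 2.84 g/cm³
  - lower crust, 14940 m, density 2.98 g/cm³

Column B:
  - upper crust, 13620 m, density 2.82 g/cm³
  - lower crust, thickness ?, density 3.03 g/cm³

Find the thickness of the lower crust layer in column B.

Take the compensation level at the base of the deeper column (depth z_c below the surface of column A) and equate Σ ρ_i t_i down to z_c; mantle fills any gap and the z_c terms cancel.
Column A: 1801×2.46 + 15800×2.84 + 14940×2.98 + (z_c − 32541)×3.37
Column B: 1077×0 + 13620×2.82 + x×3.03 + (z_c − 1077 − 13620 − x)×3.37
The z_c×3.37 term appears on both sides and cancels. Collect the known terms of each column as K = Σ(ρt)_known − 3.37 × (depth of known layers): K_A = 93823.66 − 3.37×32541 = −15839.51; K_B = 38408.4 − 3.37×(1077 + 13620) = −11120.49.
Balance: K_A = K_B − x×(3.37 − 3.03), so x = (K_B − K_A)/(3.37 − 3.03) = 4719.02/0.34 = 13900 m.

13900 m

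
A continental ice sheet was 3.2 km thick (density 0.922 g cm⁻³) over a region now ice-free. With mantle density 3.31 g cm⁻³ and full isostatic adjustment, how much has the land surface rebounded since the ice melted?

Removing the load lets mantle flow back in; uplift u satisfies ρ_ice t = ρ_m u.
u = t ρ_ice/ρ_m = 3.2 km × 0.922/3.31 = 0.891 km.

0.891 km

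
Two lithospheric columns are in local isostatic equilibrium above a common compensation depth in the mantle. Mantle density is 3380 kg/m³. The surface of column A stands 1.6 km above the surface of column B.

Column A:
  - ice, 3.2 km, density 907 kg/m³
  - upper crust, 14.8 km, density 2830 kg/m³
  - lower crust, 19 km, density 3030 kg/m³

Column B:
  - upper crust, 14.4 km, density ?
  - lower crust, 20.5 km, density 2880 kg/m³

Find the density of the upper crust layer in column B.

Take the compensation level at the base of the deeper column (depth z_c below the surface of column A) and equate Σ ρ_i t_i down to z_c; mantle fills any gap and the z_c terms cancel.
Column A: 3.2×907 + 14.8×2830 + 19×3030 + (z_c − 37)×3380
Column B: 1.6×0 + 14.4×ρ + 20.5×2880 + (z_c − 1.6 − 34.9)×3380
The z_c×3380 term appears on both sides and cancels. Collect the known terms of each column as K = Σ(ρt)_known − 3380 × (depth of known layers): K_A = 102356.4 − 3380×37 = −22703.6; K_B = 59040 − 3380×(1.6 + 34.9) = −64330.
Balance: K_A = K_B + 14.4×ρ, so ρ = (K_A − K_B)/14.4 = 41626.4/14.4 = 2890 kg/m³.

2890 kg/m³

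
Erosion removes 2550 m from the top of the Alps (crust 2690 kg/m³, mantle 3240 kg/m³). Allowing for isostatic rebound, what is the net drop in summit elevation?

433 m

Rebound u = e ρ_c/ρ_m = 2550 m × 2690/3240 = 2117 m.
Net surface drop = e − u = 2550 m − 2117 m = e (ρ_m − ρ_c)/ρ_m = 433 m.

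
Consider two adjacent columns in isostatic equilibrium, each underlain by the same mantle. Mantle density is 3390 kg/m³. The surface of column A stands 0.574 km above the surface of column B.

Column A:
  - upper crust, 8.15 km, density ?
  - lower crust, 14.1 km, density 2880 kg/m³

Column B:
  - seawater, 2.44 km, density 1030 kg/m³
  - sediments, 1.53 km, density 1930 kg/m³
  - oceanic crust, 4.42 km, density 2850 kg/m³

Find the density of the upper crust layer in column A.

2760 kg/m³

Take the compensation level at the base of the deeper column (depth z_c below the surface of column A) and equate Σ ρ_i t_i down to z_c; mantle fills any gap and the z_c terms cancel.
Column A: 8.15×ρ + 14.1×2880 + (z_c − 22.25)×3390
Column B: 0.574×0 + 2.44×1030 + 1.53×1930 + 4.42×2850 + (z_c − 0.574 − 8.39)×3390
The z_c×3390 term appears on both sides and cancels. Collect the known terms of each column as K = Σ(ρt)_known − 3390 × (depth of known layers): K_A = 40608 − 3390×22.25 = −34819.5; K_B = 18063.1 − 3390×(0.574 + 8.39) = −12324.86.
Balance: K_A + 8.15×ρ = K_B, so ρ = (K_B − K_A)/8.15 = 22494.6/8.15 = 2760 kg/m³.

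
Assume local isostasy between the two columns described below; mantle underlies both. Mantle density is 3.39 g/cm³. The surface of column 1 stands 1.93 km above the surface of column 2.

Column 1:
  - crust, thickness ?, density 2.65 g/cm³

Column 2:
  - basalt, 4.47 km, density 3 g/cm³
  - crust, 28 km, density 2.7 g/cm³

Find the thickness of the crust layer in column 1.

37.3 km

Take the compensation level at the base of the deeper column (depth z_c below the surface of column 1) and equate Σ ρ_i t_i down to z_c; mantle fills any gap and the z_c terms cancel.
Column 1: x×2.65 + (z_c − 0 − x)×3.39
Column 2: 1.93×0 + 4.47×3 + 28×2.7 + (z_c − 1.93 − 32.47)×3.39
The z_c×3.39 term appears on both sides and cancels. Collect the known terms of each column as K = Σ(ρt)_known − 3.39 × (depth of known layers): K_1 = 0 − 3.39×0 = 0; K_2 = 89.01 − 3.39×(1.93 + 32.47) = −27.606.
Balance: K_1 − x×(3.39 − 2.65) = K_2, so x = (K_1 − K_2)/(3.39 − 2.65) = 27.606/0.74 = 37.3 km.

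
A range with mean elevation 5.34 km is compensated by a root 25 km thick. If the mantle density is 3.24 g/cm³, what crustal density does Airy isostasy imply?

2.67 g/cm³

ρ_c h = (ρ_m − ρ_c) r → ρ_c (h + r) = ρ_m r → ρ_c = ρ_m r / (h + r).
ρ_c = 3.24 × 25 km / (5.34 km + 25 km) = 2.67 g/cm³.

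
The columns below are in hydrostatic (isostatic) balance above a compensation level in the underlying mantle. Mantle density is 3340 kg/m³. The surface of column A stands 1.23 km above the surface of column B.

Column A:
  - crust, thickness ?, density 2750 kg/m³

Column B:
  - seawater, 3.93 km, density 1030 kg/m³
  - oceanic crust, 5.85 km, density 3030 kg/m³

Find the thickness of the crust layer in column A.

25.4 km

Take the compensation level at the base of the deeper column (depth z_c below the surface of column A) and equate Σ ρ_i t_i down to z_c; mantle fills any gap and the z_c terms cancel.
Column A: x×2750 + (z_c − 0 − x)×3340
Column B: 1.23×0 + 3.93×1030 + 5.85×3030 + (z_c − 1.23 − 9.78)×3340
The z_c×3340 term appears on both sides and cancels. Collect the known terms of each column as K = Σ(ρt)_known − 3340 × (depth of known layers): K_A = 0 − 3340×0 = 0; K_B = 21773.4 − 3340×(1.23 + 9.78) = −15000.
Balance: K_A − x×(3340 − 2750) = K_B, so x = (K_A − K_B)/(3340 − 2750) = 15000/590 = 25.4 km.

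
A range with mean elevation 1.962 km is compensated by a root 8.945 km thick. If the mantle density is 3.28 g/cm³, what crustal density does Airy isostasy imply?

2.69 g/cm³

ρ_c h = (ρ_m − ρ_c) r → ρ_c (h + r) = ρ_m r → ρ_c = ρ_m r / (h + r).
ρ_c = 3.28 × 8.945 km / (1.962 km + 8.945 km) = 2.69 g/cm³.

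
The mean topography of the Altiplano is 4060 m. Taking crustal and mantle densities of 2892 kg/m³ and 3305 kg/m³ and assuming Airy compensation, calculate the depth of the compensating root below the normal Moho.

For local isostatic compensation: the weight of the topography is balanced by the buoyancy of the root, ρ_c h = (ρ_m − ρ_c) r.
r = h · ρ_c / (ρ_m − ρ_c) = 4060 m × 2892 / (3305 − 2892) = 28400 m.

28400 m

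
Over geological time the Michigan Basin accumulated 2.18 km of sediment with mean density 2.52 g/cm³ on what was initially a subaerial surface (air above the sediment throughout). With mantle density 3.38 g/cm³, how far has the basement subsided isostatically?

1.63 km

Subaerial load: s = t ρ_sed / ρ_m = 2.18 km × 2.52/3.38 = 1.63 km.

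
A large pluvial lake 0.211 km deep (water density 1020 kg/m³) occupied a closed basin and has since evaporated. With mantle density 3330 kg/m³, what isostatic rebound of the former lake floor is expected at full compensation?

0.0646 km

u = d ρ_w/ρ_m = 0.211 km × 1020/3330 = 0.0646 km.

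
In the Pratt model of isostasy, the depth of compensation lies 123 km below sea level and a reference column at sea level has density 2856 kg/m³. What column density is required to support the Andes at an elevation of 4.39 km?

2760 kg/m³

Pratt balance: ρ_ref D = ρ (D + h).
ρ = ρ_ref D/(D + h) = 2856 × 123 km/(123 km + 4.39 km) = 2760 kg/m³.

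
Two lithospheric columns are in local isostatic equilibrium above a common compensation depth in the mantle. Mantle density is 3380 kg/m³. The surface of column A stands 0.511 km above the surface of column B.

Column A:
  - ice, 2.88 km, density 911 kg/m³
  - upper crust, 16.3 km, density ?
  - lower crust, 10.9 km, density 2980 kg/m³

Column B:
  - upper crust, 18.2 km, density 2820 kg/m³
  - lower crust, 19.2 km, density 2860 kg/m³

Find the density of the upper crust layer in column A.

2740 kg/m³

Take the compensation level at the base of the deeper column (depth z_c below the surface of column A) and equate Σ ρ_i t_i down to z_c; mantle fills any gap and the z_c terms cancel.
Column A: 2.88×911 + 16.3×ρ + 10.9×2980 + (z_c − 30.08)×3380
Column B: 0.511×0 + 18.2×2820 + 19.2×2860 + (z_c − 0.511 − 37.4)×3380
The z_c×3380 term appears on both sides and cancels. Collect the known terms of each column as K = Σ(ρt)_known − 3380 × (depth of known layers): K_A = 35105.68 − 3380×30.08 = −66564.72; K_B = 106236 − 3380×(0.511 + 37.4) = −21903.18.
Balance: K_A + 16.3×ρ = K_B, so ρ = (K_B − K_A)/16.3 = 44661.5/16.3 = 2740 kg/m³.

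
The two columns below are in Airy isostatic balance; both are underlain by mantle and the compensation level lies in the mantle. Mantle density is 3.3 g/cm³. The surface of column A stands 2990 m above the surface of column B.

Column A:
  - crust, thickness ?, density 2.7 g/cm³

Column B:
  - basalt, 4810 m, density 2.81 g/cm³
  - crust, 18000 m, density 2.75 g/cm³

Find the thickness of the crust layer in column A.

Take the compensation level at the base of the deeper column (depth z_c below the surface of column A) and equate Σ ρ_i t_i down to z_c; mantle fills any gap and the z_c terms cancel.
Column A: x×2.7 + (z_c − 0 − x)×3.3
Column B: 2990×0 + 4810×2.81 + 18000×2.75 + (z_c − 2990 − 22810)×3.3
The z_c×3.3 term appears on both sides and cancels. Collect the known terms of each column as K = Σ(ρt)_known − 3.3 × (depth of known layers): K_A = 0 − 3.3×0 = 0; K_B = 63016.1 − 3.3×(2990 + 22810) = −22123.9.
Balance: K_A − x×(3.3 − 2.7) = K_B, so x = (K_A − K_B)/(3.3 − 2.7) = 22123.9/0.6 = 36900 m.

36900 m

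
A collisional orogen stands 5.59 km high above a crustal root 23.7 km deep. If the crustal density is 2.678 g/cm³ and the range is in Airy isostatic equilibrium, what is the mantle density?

3.31 g/cm³

Airy balance: ρ_c h = (ρ_m − ρ_c) r → ρ_m = ρ_c (1 + h/r).
ρ_m = 2.678 × (1 + 5.59 km/23.7 km) = 3.31 g/cm³.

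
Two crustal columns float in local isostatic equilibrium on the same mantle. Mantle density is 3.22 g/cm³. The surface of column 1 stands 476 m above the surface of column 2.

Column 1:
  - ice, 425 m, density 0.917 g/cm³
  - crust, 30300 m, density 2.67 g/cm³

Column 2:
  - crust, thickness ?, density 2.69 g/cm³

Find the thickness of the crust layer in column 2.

30400 m

Take the compensation level at the base of the deeper column (depth z_c below the surface of column 1) and equate Σ ρ_i t_i down to z_c; mantle fills any gap and the z_c terms cancel.
Column 1: 425×0.917 + 30300×2.67 + (z_c − 30725)×3.22
Column 2: 476×0 + x×2.69 + (z_c − 476 − 0 − x)×3.22
The z_c×3.22 term appears on both sides and cancels. Collect the known terms of each column as K = Σ(ρt)_known − 3.22 × (depth of known layers): K_1 = 81290.725 − 3.22×30725 = −17643.775; K_2 = 0 − 3.22×(476 + 0) = −1532.72.
Balance: K_1 = K_2 − x×(3.22 − 2.69), so x = (K_2 − K_1)/(3.22 − 2.69) = 16111.1/0.53 = 30400 m.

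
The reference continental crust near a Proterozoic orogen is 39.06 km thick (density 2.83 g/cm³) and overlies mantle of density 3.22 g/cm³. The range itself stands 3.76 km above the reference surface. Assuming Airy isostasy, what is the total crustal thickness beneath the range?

Root depth r = h ρ_c / (ρ_m − ρ_c) = 3.76 km × 2.83 / 0.39 = 27.28 km.
Total thickness = T + h + r = 39.06 km + 3.76 km + 27.28 km = 70.1 km.

70.1 km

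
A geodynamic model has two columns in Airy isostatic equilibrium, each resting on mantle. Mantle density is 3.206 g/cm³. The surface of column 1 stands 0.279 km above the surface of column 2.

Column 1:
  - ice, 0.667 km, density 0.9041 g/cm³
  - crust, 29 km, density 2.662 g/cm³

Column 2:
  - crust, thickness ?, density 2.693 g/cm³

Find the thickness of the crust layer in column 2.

32 km

Take the compensation level at the base of the deeper column (depth z_c below the surface of column 1) and equate Σ ρ_i t_i down to z_c; mantle fills any gap and the z_c terms cancel.
Column 1: 0.667×0.9041 + 29×2.662 + (z_c − 29.667)×3.206
Column 2: 0.279×0 + x×2.693 + (z_c − 0.279 − 0 − x)×3.206
The z_c×3.206 term appears on both sides and cancels. Collect the known terms of each column as K = Σ(ρt)_known − 3.206 × (depth of known layers): K_1 = 77.8010347 − 3.206×29.667 = −17.3113673; K_2 = 0 − 3.206×(0.279 + 0) = −0.894474.
Balance: K_1 = K_2 − x×(3.206 − 2.693), so x = (K_2 − K_1)/(3.206 − 2.693) = 16.4169/0.513 = 32 km.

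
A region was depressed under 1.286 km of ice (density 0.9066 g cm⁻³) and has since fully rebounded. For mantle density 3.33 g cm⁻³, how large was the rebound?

Removing the load lets mantle flow back in; uplift u satisfies ρ_ice t = ρ_m u.
u = t ρ_ice/ρ_m = 1.286 km × 0.9066/3.33 = 0.35 km.

0.35 km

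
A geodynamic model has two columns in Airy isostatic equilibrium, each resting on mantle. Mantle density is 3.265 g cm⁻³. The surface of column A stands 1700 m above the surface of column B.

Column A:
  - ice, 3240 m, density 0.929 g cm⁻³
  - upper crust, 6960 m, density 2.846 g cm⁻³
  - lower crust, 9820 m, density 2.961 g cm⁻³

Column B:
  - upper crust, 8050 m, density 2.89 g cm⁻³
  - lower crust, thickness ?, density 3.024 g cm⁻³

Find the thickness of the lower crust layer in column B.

20300 m

Take the compensation level at the base of the deeper column (depth z_c below the surface of column A) and equate Σ ρ_i t_i down to z_c; mantle fills any gap and the z_c terms cancel.
Column A: 3240×0.929 + 6960×2.846 + 9820×2.961 + (z_c − 20020)×3.265
Column B: 1700×0 + 8050×2.89 + x×3.024 + (z_c − 1700 − 8050 − x)×3.265
The z_c×3.265 term appears on both sides and cancels. Collect the known terms of each column as K = Σ(ρt)_known − 3.265 × (depth of known layers): K_A = 51895.14 − 3.265×20020 = −13470.16; K_B = 23264.5 − 3.265×(1700 + 8050) = −8569.25.
Balance: K_A = K_B − x×(3.265 − 3.024), so x = (K_B − K_A)/(3.265 − 3.024) = 4900.91/0.241 = 20300 m.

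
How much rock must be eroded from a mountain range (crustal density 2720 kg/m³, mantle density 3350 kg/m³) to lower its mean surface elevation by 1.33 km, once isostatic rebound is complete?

Net drop Δ = e − u = e − e ρ_c/ρ_m = e (ρ_m − ρ_c)/ρ_m.
e = Δ ρ_m/(ρ_m − ρ_c) = 1.33 km × 3350/630 = 7.07 km.

7.07 km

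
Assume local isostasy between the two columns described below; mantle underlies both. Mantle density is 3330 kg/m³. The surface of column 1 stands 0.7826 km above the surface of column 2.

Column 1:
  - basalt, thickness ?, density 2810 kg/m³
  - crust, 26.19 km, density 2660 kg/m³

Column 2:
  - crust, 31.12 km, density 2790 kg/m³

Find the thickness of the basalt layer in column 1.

Take the compensation level at the base of the deeper column (depth z_c below the surface of column 1) and equate Σ ρ_i t_i down to z_c; mantle fills any gap and the z_c terms cancel.
Column 1: x×2810 + 26.19×2660 + (z_c − 26.19 − x)×3330
Column 2: 0.7826×0 + 31.12×2790 + (z_c − 0.7826 − 31.12)×3330
The z_c×3330 term appears on both sides and cancels. Collect the known terms of each column as K = Σ(ρt)_known − 3330 × (depth of known layers): K_1 = 69665.4 − 3330×26.19 = −17547.3; K_2 = 86824.8 − 3330×(0.7826 + 31.12) = −19410.858.
Balance: K_1 − x×(3330 − 2810) = K_2, so x = (K_1 − K_2)/(3330 − 2810) = 1863.56/520 = 3.58 km.

3.58 km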